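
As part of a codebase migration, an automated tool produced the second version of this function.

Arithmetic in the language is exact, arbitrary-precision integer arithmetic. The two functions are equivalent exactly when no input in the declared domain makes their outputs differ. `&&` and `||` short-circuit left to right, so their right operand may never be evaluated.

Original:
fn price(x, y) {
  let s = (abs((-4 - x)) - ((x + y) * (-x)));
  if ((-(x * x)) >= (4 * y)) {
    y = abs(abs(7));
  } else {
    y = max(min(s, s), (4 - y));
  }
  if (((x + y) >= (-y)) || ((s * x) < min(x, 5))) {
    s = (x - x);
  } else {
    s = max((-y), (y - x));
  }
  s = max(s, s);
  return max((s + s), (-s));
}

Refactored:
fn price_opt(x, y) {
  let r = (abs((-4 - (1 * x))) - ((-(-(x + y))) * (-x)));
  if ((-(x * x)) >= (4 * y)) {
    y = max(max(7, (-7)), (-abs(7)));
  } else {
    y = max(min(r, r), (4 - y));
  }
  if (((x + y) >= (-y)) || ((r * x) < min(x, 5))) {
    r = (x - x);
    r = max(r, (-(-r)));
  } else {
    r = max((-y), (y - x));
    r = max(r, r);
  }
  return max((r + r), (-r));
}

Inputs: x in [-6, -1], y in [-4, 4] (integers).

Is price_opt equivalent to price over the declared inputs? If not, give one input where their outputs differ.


Differences: min/max/abs usage differs; and arithmetic usage differs; and local variable names differ; and statement counts differ; and constant usage differs — yet all 54 inputs agree.
verdict: equivalent


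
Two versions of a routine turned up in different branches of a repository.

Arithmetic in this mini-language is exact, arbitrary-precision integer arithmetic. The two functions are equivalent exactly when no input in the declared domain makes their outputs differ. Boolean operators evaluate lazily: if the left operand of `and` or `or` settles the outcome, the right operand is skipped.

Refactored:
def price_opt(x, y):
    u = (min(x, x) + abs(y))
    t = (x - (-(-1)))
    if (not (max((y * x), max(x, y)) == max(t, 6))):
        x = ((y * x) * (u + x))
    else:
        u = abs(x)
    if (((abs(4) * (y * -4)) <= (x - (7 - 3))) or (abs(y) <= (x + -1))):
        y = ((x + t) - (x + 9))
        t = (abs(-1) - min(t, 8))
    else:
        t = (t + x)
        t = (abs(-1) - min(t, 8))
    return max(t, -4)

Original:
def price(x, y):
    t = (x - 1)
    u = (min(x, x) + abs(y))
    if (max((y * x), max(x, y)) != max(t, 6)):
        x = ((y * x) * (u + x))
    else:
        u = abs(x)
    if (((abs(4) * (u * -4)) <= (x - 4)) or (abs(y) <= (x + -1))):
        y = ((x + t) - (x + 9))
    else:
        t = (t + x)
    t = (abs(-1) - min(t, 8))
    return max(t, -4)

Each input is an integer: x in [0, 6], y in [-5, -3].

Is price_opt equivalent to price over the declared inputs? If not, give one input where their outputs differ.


The rewrite breaks on x=1, y=-5, where the results are 1 and 36.
price: t=0, then u=6, then (max((y * x), max(x, y)) != max(t, 6)) is true, then x=-35, then (((abs(4) * (u * -4)) <= (x - 4)) or (abs(y) <= (x + -1))) is true, then y=-9, then t=1, then returns 1
price_opt: u=6, then t=0, then (not (max((y * x), max(x, y)) == max(t, 6))) is true, then x=-35, then (((abs(4) * (y * -4)) <= (x - (7 - 3))) or (abs(y) <= (x + -1))) is false, then t=-35, then t=36, then returns 36
verdict: not equivalent; witness: x=1, y=-5


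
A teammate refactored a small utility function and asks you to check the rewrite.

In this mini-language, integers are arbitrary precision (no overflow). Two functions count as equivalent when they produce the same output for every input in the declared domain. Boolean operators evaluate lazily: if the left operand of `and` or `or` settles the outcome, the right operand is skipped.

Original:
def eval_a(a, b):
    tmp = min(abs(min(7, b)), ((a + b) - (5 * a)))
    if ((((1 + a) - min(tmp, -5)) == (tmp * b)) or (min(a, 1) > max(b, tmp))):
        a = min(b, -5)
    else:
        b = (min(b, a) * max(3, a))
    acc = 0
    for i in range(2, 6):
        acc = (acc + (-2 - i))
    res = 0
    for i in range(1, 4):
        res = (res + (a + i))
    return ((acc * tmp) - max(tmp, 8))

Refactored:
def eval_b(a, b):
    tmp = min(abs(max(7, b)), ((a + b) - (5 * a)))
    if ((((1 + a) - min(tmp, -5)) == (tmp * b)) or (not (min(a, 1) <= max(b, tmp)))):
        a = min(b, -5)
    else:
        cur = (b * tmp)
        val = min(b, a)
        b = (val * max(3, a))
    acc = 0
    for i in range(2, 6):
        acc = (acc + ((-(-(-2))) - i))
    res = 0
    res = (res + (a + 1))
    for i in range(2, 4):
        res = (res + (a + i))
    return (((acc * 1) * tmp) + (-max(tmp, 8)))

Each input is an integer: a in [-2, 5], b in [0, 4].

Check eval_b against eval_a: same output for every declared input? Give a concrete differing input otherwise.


At a=-2, b=0: eval_a gives -8, eval_b gives -162.
verdict: not equivalent; witness: a=-2, b=0


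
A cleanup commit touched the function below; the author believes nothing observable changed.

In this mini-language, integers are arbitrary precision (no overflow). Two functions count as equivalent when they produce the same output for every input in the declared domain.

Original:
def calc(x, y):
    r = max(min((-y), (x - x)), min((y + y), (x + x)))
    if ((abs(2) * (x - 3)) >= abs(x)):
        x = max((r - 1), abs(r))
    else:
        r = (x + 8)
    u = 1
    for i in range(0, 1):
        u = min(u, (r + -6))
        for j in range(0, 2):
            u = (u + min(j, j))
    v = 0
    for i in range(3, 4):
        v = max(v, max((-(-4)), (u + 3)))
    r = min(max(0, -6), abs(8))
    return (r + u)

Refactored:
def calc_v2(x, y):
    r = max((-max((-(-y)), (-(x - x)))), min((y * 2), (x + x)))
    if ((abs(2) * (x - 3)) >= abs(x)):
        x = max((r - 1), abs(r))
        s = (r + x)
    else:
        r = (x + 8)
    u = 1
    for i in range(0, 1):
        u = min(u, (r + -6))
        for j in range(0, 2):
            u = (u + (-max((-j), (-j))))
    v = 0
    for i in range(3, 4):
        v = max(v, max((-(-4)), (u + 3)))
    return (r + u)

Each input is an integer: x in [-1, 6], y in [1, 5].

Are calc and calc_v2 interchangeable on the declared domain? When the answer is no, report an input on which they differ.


Consider the input x=-1, y=1.
calc: r becomes -1; next ((abs(2) * (x - 3)) >= abs(x)) evaluates to false; next r becomes 7; next u becomes 1; next at i=0:; next u becomes 1; next at j=0:; next u becomes 1; next at j=1:; next u becomes 2; next v becomes 0; next at i=3:; next v becomes 5; next r becomes 0; next final value 2
calc_v2: r becomes -1; next ((abs(2) * (x - 3)) >= abs(x)) evaluates to false; next r becomes 7; next u becomes 1; next at i=0:; next u becomes 1; next at j=0:; next u becomes 1; next at j=1:; next u becomes 2; next v becomes 0; next at i=3:; next v becomes 5; next final value 9
2 != 9, so the rewrite changes behavior.
verdict: not equivalent; witness: x=-1, y=1


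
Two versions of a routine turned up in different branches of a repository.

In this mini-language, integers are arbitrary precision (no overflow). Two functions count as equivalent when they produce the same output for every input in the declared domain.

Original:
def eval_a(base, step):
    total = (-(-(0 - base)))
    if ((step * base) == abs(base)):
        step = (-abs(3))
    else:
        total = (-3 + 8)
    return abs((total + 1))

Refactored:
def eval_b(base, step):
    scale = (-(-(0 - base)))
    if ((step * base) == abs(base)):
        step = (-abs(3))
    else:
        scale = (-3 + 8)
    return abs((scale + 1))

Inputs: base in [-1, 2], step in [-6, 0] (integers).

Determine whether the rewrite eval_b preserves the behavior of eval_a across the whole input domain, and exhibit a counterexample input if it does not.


Side by side, the visible changes include: local variable names differ.
Tracing base=2, step=-1: eval_a: total=-2, then ((step * base) == abs(base)) is false, then total=5, then returns 6 | eval_b: scale=-2, then ((step * base) == abs(base)) is false, then scale=5, then returns 6 — matching result 6.
Across all 28 domain points the two functions coincide.
verdict: equivalent


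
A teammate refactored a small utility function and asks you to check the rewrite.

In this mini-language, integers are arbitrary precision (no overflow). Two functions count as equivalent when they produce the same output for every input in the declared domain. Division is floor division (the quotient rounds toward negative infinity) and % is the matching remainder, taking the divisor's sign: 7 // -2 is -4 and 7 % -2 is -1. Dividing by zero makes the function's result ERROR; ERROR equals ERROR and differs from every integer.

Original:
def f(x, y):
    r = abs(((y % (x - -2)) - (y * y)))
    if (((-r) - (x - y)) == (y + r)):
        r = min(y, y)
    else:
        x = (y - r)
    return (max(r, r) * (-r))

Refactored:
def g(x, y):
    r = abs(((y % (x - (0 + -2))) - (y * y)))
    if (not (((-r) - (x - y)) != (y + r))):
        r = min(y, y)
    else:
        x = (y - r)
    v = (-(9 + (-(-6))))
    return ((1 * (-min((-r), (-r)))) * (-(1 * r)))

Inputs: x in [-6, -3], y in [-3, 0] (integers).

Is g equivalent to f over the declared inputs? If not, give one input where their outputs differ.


Changes here: arithmetic usage differs, statement counts differ, boolean connective usage differs, comparison usage differs, local variable names differ, min/max/abs usage differs, constant usage differs; the full 16-point sweep finds no disagreement.
verdict: equivalent


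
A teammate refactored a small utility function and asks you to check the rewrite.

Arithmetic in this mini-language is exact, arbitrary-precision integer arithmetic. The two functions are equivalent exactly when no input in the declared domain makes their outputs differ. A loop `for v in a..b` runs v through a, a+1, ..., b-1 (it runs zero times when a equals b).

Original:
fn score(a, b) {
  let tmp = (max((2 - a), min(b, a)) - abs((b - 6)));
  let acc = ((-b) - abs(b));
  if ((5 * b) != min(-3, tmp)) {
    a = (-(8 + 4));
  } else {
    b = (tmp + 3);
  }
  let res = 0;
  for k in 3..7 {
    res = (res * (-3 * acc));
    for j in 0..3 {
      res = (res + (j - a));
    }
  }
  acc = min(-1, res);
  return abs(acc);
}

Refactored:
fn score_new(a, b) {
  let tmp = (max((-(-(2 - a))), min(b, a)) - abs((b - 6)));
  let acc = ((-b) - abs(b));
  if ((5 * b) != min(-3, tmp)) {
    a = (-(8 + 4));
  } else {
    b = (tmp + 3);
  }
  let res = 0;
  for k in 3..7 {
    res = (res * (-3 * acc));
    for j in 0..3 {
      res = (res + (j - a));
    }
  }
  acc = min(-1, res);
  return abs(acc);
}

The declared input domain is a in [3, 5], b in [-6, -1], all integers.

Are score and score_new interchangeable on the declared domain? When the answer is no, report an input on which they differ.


Side by side, the visible changes include: same computation, different form.
Spot check at a=4, b=-5 — score: tmp = -13; acc = 0; ((5 * b) != min(-3, tmp)) -> true; a = -12; res = 0; [k=3]; res = 0; [j=0]; res = 12; [j=1]; res = 25; [j=2]; res = 39; [k=4]; res = 0; [j=0]; res = 12; [j=1]; res = 25; [j=2]; res = 39; [k=5]; res = 0; [j=0]; res = 12; [j=1]; res = 25; [j=2]; res = 39; [k=6]; res = 0; [j=0]; res = 12; [j=1]; res = 25; [j=2]; res = 39; acc = -1; return 1. score_new: tmp = -13; acc = 0; ((5 * b) != min(-3, tmp)) -> true; a = -12; res = 0; [k=3]; res = 0; [j=0]; res = 12; [j=1]; res = 25; [j=2]; res = 39; [k=4]; res = 0; [j=0]; res = 12; [j=1]; res = 25; [j=2]; res = 39; [k=5]; res = 0; [j=0]; res = 12; [j=1]; res = 25; [j=2]; res = 39; [k=6]; res = 0; [j=0]; res = 12; [j=1]; res = 25; [j=2]; res = 39; acc = -1; return 1. Both give 1.
Checked all 18 inputs in the declared domain: the outputs agree on every one.
verdict: equivalent


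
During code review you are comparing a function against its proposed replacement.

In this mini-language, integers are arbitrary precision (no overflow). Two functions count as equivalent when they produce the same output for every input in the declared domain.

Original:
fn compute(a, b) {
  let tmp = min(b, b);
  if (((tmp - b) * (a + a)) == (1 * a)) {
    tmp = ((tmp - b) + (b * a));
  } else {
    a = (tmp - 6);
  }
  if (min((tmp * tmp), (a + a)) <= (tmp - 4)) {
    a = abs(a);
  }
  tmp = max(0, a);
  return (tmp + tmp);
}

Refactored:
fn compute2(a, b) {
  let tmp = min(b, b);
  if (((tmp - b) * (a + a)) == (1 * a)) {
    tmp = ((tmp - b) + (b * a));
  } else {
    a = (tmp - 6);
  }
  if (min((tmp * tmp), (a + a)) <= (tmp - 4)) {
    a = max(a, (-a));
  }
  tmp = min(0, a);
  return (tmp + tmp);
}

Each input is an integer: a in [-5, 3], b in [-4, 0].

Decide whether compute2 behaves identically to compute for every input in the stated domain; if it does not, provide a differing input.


These are not equivalent — on a=-5, b=-4 the outputs split (20 vs 0).
compute: tmp becomes -4; next (((tmp - b) * (a + a)) == (1 * a)) evaluates to false; next a becomes -10; next (min((tmp * tmp), (a + a)) <= (tmp - 4)) evaluates to true; next a becomes 10; next tmp becomes 10; next final value 20
compute2: tmp becomes -4; next (((tmp - b) * (a + a)) == (1 * a)) evaluates to false; next a becomes -10; next (min((tmp * tmp), (a + a)) <= (tmp - 4)) evaluates to true; next a becomes 10; next tmp becomes 0; next final value 0
verdict: not equivalent; witness: a=-5, b=-4


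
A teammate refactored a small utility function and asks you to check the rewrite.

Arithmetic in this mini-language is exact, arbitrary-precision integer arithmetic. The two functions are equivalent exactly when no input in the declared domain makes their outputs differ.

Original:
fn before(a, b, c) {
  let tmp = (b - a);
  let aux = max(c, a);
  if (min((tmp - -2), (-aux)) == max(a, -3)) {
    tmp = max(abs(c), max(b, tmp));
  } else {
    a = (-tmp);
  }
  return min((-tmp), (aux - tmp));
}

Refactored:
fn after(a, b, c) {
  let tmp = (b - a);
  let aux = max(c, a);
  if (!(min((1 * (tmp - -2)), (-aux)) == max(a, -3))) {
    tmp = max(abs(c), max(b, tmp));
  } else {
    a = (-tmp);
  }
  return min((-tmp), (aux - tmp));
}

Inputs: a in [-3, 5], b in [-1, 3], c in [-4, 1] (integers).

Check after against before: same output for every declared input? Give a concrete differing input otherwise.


a=-3, b=-1, c=-4 yields -5 from before but -7 from after.
verdict: not equivalent; witness: a=-3, b=-1, c=-4


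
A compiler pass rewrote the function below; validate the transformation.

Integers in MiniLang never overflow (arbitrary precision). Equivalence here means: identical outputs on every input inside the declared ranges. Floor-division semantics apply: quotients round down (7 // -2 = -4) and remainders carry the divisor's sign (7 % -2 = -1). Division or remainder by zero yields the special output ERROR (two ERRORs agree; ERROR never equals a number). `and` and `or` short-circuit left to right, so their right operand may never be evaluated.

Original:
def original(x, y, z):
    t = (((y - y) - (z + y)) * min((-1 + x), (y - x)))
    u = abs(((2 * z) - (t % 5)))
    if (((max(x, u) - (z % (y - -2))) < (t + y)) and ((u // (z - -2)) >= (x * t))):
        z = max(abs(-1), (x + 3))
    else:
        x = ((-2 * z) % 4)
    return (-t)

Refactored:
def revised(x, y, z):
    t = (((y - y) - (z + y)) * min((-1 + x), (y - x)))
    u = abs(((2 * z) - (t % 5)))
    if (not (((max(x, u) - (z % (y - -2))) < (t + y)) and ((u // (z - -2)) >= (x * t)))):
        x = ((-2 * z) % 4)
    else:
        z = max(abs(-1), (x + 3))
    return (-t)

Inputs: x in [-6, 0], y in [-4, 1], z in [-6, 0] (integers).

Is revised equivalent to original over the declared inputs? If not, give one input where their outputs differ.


The two are interchangeable: boolean connective usage differs, and every declared input agrees.
Spot check at x=-4, y=-4, z=-1 — original: t=-25, then u=2, then (((max(x, u) - (z % (y - -2))) < (t + y)) and ((u // (z - -2)) >= (x * t))) is false, then x=2, then returns 25. revised: t=-25, then u=2, then (not (((max(x, u) - (z % (y - -2))) < (t + y)) and ((u // (z - -2)) >= (x * t)))) is true, then x=2, then returns 25. Both give 25.
Sweeping the whole domain (294 inputs) finds no disagreement.
verdict: equivalent


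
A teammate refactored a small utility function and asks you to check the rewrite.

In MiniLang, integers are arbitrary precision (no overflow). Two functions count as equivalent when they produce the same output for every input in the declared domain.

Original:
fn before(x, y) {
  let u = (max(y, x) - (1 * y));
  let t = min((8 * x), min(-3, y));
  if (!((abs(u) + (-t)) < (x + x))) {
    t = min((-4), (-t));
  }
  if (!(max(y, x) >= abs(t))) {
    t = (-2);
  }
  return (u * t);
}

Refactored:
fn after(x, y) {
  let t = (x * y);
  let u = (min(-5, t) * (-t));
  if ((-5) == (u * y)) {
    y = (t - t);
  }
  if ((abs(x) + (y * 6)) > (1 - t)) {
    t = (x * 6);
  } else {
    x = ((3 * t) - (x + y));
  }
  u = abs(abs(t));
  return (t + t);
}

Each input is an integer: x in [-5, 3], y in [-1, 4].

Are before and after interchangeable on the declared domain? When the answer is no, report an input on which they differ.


These are not equivalent — on x=-5, y=-1 the outputs split (0 vs -60).
before: u := 0 | t := -40 | (!((abs(u) + (-t)) < (x + x))): true | t := -4 | (!(max(y, x) >= abs(t))): true | t := -2 | result 0
after: t := 5 | u := 25 | ((-5) == (u * y)): false | ((abs(x) + (y * 6)) > (1 - t)): true | t := -30 | u := 30 | result -60
verdict: not equivalent; witness: x=-5, y=-1


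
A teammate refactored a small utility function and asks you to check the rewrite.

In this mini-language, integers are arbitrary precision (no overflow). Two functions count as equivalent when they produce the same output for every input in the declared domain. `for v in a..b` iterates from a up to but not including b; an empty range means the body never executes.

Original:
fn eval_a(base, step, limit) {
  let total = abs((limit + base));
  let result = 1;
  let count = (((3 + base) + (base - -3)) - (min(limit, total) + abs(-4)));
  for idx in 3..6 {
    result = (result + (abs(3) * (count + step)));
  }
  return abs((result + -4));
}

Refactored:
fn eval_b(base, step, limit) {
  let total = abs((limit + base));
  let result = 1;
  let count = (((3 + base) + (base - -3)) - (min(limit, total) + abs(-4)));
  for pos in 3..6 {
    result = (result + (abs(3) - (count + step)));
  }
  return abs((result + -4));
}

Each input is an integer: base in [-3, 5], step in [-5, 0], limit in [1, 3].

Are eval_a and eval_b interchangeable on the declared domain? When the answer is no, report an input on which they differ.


Not equivalent: base=-3, step=-5, limit=1 separates them (93 vs 36).
eval_a: total = 2; result = 1; count = -5; [idx=3]; result = -29; [idx=4]; result = -59; [idx=5]; result = -89; return 93
eval_b: total = 2; result = 1; count = -5; [pos=3]; result = 14; [pos=4]; result = 27; [pos=5]; result = 40; return 36
verdict: not equivalent; witness: base=-3, step=-5, limit=1


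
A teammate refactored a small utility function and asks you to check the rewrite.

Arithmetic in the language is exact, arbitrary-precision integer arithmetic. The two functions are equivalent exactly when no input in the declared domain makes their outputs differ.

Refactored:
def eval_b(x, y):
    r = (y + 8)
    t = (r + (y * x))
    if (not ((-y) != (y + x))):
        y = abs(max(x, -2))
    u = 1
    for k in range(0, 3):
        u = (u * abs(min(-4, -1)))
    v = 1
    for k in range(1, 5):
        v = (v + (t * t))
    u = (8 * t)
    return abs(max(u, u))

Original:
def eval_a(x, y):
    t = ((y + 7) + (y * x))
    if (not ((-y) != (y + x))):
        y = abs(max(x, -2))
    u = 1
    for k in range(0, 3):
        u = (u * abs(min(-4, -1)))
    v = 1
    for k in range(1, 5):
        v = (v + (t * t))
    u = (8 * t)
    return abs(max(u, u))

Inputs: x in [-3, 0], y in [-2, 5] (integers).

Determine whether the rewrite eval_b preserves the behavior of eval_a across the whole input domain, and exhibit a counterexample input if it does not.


The rewrite breaks on x=-3, y=-2, where the results are 88 and 96.
eval_a: t = 11; (not ((-y) != (y + x))) -> false; u = 1; [k=0]; u = 4; [k=1]; u = 16; [k=2]; u = 64; v = 1; [k=1]; v = 122; [k=2]; v = 243; [k=3]; v = 364; [k=4]; v = 485; u = 88; return 88
eval_b: r = 6; t = 12; (not ((-y) != (y + x))) -> false; u = 1; [k=0]; u = 4; [k=1]; u = 16; [k=2]; u = 64; v = 1; [k=1]; v = 145; [k=2]; v = 289; [k=3]; v = 433; [k=4]; v = 577; u = 96; return 96
verdict: not equivalent; witness: x=-3, y=-2


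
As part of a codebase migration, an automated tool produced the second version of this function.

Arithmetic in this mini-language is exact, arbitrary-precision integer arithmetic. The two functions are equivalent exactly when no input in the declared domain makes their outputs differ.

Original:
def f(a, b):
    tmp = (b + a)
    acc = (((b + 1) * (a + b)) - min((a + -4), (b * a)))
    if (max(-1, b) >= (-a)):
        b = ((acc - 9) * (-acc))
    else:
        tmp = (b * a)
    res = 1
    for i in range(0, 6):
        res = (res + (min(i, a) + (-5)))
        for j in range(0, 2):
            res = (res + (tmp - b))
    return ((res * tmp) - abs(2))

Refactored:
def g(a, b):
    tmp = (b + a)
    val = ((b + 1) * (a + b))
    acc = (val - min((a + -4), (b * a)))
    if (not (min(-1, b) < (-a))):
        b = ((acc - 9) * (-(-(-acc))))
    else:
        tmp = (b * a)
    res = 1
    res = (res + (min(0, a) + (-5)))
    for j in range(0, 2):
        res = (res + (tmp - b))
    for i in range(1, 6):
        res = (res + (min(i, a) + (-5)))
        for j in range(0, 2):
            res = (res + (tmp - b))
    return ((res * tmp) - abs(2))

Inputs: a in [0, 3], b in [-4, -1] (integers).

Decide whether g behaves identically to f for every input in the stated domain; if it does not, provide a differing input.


Consider the input a=1, b=-4.
f: tmp=-3, then acc=13, then (max(-1, b) >= (-a)) is true, then b=-52, then res=1, then (i=0), then res=-4, then (j=0), then res=45, then (j=1), then res=94, then (i=1), then res=90, then (j=0), then res=139, then (j=1), then res=188, then (i=2), then res=184, then (j=0), then res=233, then (j=1), then res=282, then (i=3), then res=278, then (j=0), then res=327, then (j=1), then res=376, then (i=4), then res=372, then (j=0), then res=421, then (j=1), then res=470, then (i=5), then res=466, then (j=0), then res=515, then (j=1), then res=564, then returns -1694
g: tmp=-3, then val=9, then acc=13, then (not (min(-1, b) < (-a))) is false, then tmp=-4, then res=1, then res=-4, then (j=0), then res=-4, then (j=1), then res=-4, then (i=1), then res=-8, then (j=0), then res=-8, then (j=1), then res=-8, then (i=2), then res=-12, then (j=0), then res=-12, then (j=1), then res=-12, then (i=3), then res=-16, then (j=0), then res=-16, then (j=1), then res=-16, then (i=4), then res=-20, then (j=0), then res=-20, then (j=1), then res=-20, then (i=5), then res=-24, then (j=0), then res=-24, then (j=1), then res=-24, then returns 94
-1694 != 94, so the rewrite changes behavior.
verdict: not equivalent; witness: a=1, b=-4


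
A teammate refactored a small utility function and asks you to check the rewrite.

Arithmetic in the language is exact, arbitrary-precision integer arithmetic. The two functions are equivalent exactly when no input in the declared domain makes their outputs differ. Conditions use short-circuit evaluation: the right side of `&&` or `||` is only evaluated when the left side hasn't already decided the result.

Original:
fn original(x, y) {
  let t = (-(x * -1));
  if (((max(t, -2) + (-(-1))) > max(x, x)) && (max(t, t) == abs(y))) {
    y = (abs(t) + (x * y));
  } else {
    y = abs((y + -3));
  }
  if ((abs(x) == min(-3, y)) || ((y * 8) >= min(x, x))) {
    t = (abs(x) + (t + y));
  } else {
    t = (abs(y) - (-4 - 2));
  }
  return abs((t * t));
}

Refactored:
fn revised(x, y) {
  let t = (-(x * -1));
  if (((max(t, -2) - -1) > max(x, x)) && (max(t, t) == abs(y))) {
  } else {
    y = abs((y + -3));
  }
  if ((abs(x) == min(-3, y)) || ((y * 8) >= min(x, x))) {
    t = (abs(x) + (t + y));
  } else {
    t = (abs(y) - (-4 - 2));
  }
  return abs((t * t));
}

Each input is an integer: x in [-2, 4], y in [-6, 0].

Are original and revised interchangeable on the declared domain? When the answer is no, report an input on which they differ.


There is a counterexample at x=1, y=-1: 36 on one side, 49 on the other.
original: t := 1 | (((max(t, -2) + (-(-1))) > max(x, x)) && (max(t, t) == abs(y))): true | y := 0 | ((abs(x) == min(-3, y)) || ((y * 8) >= min(x, x))): false | t := 6 | result 36
revised: t := 1 | (((max(t, -2) - -1) > max(x, x)) && (max(t, t) == abs(y))): true | ((abs(x) == min(-3, y)) || ((y * 8) >= min(x, x))): false | t := 7 | result 49
verdict: not equivalent; witness: x=1, y=-1


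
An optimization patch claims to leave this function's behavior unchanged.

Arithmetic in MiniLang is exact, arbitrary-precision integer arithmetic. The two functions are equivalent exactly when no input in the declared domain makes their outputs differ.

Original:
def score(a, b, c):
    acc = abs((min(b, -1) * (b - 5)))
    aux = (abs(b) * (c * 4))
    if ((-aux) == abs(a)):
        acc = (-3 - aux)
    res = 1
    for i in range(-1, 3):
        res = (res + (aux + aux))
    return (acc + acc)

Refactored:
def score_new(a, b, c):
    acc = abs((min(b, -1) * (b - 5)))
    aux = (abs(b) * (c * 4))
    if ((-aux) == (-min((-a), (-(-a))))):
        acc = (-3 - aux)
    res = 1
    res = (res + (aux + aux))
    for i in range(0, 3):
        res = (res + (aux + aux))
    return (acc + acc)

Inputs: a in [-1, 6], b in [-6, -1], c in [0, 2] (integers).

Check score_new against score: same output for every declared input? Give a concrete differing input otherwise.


The two versions differ — the changes include min/max/abs usage differs; and loop structure differs; and arithmetic usage differs; and statement counts differ.
Tracing a=3, b=-5, c=2: score: acc becomes 50; next aux becomes 40; next ((-aux) == abs(a)) evaluates to false; next res becomes 1; next at i=-1:; next res becomes 81; next at i=0:; next res becomes 161; next at i=1:; next res becomes 241; next at i=2:; next res becomes 321; next final value 100 | score_new: acc becomes 50; next aux becomes 40; next ((-aux) == (-min((-a), (-(-a))))) evaluates to false; next res becomes 1; next res becomes 81; next at i=0:; next res becomes 161; next at i=1:; next res becomes 241; next at i=2:; next res becomes 321; next final value 100 — matching result 100.
Across all 144 domain points the two functions coincide.
verdict: equivalent


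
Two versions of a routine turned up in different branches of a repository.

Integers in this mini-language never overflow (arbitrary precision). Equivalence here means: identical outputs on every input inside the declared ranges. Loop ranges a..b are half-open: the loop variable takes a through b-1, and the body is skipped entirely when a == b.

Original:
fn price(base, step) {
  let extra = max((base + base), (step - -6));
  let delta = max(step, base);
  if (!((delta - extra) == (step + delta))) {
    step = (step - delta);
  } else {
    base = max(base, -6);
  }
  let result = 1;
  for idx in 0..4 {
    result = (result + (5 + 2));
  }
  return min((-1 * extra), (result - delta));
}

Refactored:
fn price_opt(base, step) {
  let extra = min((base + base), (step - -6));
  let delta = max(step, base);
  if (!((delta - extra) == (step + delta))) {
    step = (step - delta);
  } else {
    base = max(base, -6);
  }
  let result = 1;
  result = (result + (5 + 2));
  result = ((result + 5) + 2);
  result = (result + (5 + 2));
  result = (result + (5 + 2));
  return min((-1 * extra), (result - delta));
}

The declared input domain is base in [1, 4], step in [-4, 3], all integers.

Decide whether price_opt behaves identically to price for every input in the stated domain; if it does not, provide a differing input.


Run the pair on base=1, step=-3.
price: extra=3, then delta=1, then (!((delta - extra) == (step + delta))) is false, then base=1, then result=1, then (idx=0), then result=8, then (idx=1), then result=15, then (idx=2), then result=22, then (idx=3), then result=29, then returns -3
price_opt: extra=2, then delta=1, then (!((delta - extra) == (step + delta))) is true, then step=-4, then result=1, then result=8, then result=15, then result=22, then result=29, then returns -2
-3 against -2: the behavior changed.
verdict: not equivalent; witness: base=1, step=-3


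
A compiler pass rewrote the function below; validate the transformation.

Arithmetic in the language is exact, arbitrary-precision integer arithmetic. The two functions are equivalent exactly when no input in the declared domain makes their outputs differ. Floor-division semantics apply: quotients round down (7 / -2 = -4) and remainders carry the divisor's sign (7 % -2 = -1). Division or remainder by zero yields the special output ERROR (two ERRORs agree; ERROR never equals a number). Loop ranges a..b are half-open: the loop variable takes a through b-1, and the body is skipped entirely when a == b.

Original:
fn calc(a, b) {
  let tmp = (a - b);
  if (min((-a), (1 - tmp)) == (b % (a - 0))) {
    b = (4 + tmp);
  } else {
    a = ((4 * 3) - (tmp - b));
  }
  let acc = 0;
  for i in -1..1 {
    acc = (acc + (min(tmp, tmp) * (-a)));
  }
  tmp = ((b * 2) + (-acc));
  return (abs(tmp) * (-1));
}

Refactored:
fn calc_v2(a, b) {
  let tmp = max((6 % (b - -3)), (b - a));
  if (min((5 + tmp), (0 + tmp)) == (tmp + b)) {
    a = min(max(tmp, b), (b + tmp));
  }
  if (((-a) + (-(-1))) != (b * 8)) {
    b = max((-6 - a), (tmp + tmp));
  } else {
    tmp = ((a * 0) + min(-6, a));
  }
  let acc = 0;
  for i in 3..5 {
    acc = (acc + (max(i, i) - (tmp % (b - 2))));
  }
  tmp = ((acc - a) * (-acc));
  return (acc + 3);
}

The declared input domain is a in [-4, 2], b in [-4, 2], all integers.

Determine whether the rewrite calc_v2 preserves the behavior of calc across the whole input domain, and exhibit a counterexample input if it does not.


The rewrite breaks on a=-4, b=-4, where the results are -8 and 10.
calc: tmp = 0; (min((-a), (1 - tmp)) == (b % (a - 0))) -> false; a = 8; acc = 0; [i=-1]; acc = 0; [i=0]; acc = 0; tmp = -8; return -8
calc_v2: tmp = 0; (min((5 + tmp), (0 + tmp)) == (tmp + b)) -> false; (((-a) + (-(-1))) != (b * 8)) -> true; b = 0; acc = 0; [i=3]; acc = 3; [i=4]; acc = 7; tmp = -77; return 10
verdict: not equivalent; witness: a=-4, b=-4


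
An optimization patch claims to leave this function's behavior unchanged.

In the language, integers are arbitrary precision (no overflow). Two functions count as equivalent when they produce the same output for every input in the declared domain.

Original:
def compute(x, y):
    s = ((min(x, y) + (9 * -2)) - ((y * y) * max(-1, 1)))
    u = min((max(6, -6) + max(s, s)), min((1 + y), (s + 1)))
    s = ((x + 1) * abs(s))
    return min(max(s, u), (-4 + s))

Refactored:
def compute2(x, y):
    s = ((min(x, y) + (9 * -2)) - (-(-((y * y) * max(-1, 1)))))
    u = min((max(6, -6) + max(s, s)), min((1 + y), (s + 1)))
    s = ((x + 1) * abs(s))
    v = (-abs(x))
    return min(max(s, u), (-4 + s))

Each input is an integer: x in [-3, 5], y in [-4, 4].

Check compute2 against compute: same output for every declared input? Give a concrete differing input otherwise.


This is a faithful refactor — statement counts differ, plus local variable names differ, plus min/max/abs usage differs, but the computed results match everywhere.
Tracing x=1, y=0: compute: s=-18, then u=-17, then s=36, then returns 32 | compute2: s=-18, then u=-17, then s=36, then v=-1, then returns 32 — matching result 32.
Every one of the 81 inputs gives matching results.
verdict: equivalent


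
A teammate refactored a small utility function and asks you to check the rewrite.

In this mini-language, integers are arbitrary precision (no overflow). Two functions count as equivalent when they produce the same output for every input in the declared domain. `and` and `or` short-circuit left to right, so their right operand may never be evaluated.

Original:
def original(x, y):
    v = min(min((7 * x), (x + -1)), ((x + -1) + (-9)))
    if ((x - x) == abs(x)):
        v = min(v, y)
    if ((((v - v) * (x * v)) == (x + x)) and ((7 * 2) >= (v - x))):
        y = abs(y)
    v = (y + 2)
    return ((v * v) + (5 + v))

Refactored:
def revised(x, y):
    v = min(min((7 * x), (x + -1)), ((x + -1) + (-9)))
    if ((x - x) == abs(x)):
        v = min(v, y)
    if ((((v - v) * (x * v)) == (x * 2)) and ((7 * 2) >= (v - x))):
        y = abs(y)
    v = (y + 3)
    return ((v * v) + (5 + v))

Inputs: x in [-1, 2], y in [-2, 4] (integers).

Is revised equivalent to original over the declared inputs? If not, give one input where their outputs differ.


There is a counterexample at x=-1, y=-2: 5 on one side, 7 on the other.
original: v = -11; ((x - x) == abs(x)) -> false; ((((v - v) * (x * v)) == (x + x)) and ((7 * 2) >= (v - x))) -> false; v = 0; return 5
revised: v = -11; ((x - x) == abs(x)) -> false; ((((v - v) * (x * v)) == (x * 2)) and ((7 * 2) >= (v - x))) -> false; v = 1; return 7
verdict: not equivalent; witness: x=-1, y=-2


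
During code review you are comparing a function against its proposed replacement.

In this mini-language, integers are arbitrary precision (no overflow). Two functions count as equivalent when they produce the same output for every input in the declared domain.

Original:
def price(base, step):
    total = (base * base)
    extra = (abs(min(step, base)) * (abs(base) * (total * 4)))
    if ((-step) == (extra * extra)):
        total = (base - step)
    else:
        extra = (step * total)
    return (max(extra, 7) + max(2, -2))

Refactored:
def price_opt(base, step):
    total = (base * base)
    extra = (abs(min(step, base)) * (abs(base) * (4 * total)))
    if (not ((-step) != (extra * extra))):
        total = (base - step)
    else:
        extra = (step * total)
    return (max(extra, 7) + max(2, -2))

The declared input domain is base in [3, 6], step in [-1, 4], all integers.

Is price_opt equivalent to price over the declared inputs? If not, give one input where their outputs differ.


Comparing the listings, the differences include: comparison usage differs, plus boolean connective usage differs.
As a probe, take base=6, step=1: price runs total=36, then extra=864, then ((-step) == (extra * extra)) is false, then extra=36, then returns 38; price_opt runs total=36, then extra=864, then (not ((-step) != (extra * extra))) is false, then extra=36, then returns 38; both end at 38.
Every one of the 24 inputs gives matching results.
verdict: equivalent


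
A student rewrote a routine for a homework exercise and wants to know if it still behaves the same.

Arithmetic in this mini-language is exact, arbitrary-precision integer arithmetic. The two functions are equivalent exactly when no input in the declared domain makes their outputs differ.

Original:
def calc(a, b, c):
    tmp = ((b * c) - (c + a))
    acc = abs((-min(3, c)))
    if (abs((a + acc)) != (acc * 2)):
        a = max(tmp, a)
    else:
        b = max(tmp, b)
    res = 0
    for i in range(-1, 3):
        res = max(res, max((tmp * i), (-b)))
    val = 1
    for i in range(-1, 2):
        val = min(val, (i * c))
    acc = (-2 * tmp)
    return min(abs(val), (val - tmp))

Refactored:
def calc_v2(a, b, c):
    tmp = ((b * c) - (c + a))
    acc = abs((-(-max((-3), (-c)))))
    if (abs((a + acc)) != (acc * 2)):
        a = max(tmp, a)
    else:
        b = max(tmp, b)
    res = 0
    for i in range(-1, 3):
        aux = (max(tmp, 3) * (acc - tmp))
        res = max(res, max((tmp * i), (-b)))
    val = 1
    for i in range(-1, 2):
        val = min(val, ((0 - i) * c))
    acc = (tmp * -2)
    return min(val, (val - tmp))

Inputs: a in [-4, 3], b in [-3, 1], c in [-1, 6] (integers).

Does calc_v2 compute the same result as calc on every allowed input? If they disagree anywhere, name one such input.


Evaluate both at a=-4, b=-3, c=2.
calc: tmp := -4 | acc := 2 | (abs((a + acc)) != (acc * 2)): true | a := -4 | res := 0 | iter i=-1: | res := 4 | iter i=0: | res := 4 | iter i=1: | res := 4 | iter i=2: | res := 4 | val := 1 | iter i=-1: | val := -2 | iter i=0: | val := -2 | iter i=1: | val := -2 | acc := 8 | result 2
calc_v2: tmp := -4 | acc := 2 | (abs((a + acc)) != (acc * 2)): true | a := -4 | res := 0 | iter i=-1: | aux := 18 | res := 4 | iter i=0: | aux := 18 | res := 4 | iter i=1: | aux := 18 | res := 4 | iter i=2: | aux := 18 | res := 4 | val := 1 | iter i=-1: | val := 1 | iter i=0: | val := 0 | iter i=1: | val := -2 | acc := 8 | result -2
2 and -2 differ, so these are not the same function on this domain.
verdict: not equivalent; witness: a=-4, b=-3, c=2


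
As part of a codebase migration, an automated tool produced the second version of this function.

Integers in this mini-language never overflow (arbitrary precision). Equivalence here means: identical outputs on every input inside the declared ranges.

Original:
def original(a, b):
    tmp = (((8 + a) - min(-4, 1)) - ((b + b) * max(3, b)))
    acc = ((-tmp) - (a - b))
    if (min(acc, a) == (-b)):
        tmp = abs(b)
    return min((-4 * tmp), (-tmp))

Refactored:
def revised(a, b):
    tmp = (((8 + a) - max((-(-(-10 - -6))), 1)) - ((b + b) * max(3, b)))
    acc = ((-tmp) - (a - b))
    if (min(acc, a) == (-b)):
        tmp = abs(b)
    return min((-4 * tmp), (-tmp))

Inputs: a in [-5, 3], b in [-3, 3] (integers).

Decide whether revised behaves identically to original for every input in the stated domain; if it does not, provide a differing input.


These are not equivalent — on a=-5, b=-3 the outputs split (-100 vs -80).
original: tmp = 25; acc = -23; (min(acc, a) == (-b)) -> false; return -100
revised: tmp = 20; acc = -18; (min(acc, a) == (-b)) -> false; return -80
verdict: not equivalent; witness: a=-5, b=-3


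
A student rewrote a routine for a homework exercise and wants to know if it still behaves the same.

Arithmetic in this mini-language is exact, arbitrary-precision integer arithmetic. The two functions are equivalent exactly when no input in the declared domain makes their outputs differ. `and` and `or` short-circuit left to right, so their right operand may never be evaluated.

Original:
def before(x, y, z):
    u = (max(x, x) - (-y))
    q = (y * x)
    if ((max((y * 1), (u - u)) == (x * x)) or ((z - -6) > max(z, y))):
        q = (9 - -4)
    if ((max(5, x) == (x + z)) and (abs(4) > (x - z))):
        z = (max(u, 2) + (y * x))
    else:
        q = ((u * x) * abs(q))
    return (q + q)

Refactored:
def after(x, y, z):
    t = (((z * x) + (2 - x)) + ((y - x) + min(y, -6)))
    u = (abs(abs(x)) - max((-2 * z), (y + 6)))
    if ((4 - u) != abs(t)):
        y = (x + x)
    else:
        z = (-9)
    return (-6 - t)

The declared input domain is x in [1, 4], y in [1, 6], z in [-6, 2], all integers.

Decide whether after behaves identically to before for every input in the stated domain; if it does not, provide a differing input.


These are not equivalent — on x=1, y=1, z=-6 the outputs split (52 vs 5).
before: u becomes 2; next q becomes 1; next ((max((y * 1), (u - u)) == (x * x)) or ((z - -6) > max(z, y))) evaluates to true; next q becomes 13; next ((max(5, x) == (x + z)) and (abs(4) > (x - z))) evaluates to false; next q becomes 26; next final value 52
after: t becomes -11; next u becomes -11; next ((4 - u) != abs(t)) evaluates to true; next y becomes 2; next final value 5
verdict: not equivalent; witness: x=1, y=1, z=-6


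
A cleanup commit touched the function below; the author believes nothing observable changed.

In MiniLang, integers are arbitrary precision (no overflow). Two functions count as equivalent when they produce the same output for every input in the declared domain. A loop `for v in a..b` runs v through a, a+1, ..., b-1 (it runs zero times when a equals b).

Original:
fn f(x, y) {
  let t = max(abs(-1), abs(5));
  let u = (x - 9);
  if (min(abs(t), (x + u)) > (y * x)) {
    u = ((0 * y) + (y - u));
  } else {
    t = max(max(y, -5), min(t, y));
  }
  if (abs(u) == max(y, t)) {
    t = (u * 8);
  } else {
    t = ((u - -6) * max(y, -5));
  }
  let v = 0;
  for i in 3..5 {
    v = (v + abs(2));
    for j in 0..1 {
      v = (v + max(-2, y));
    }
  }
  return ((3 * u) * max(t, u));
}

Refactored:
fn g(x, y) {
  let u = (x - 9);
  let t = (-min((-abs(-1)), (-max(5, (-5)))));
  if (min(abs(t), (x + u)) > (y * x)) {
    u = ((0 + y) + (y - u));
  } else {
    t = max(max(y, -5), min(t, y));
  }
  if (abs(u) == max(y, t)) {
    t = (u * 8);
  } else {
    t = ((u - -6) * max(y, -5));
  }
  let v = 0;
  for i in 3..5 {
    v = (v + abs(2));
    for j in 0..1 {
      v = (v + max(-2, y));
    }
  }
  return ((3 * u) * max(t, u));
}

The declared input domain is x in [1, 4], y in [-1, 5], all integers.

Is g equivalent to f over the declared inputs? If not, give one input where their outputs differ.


Consider the input x=4, y=-1.
f: t=5, then u=-5, then (min(abs(t), (x + u)) > (y * x)) is true, then u=4, then (abs(u) == max(y, t)) is false, then t=-10, then v=0, then (i=3), then v=2, then (j=0), then v=1, then (i=4), then v=3, then (j=0), then v=2, then returns 48
g: u=-5, then t=5, then (min(abs(t), (x + u)) > (y * x)) is true, then u=3, then (abs(u) == max(y, t)) is false, then t=-9, then v=0, then (i=3), then v=2, then (j=0), then v=1, then (i=4), then v=3, then (j=0), then v=2, then returns 27
48 and 27 differ, so these are not the same function on this domain.
verdict: not equivalent; witness: x=4, y=-1
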